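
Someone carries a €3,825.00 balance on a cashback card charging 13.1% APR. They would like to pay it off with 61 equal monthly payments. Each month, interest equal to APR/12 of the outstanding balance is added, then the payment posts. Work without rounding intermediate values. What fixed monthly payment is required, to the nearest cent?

Monthly rate r = 13.1%/12 = 1.09167% = 0.0109167.
Level-payment amortization: P = B₀·r / (1 − (1+r)^(−n)) = 3825.00·0.0109167 / (1 − 1.01092^(−61)).
Denominator 1 − (1+r)^(−61) = 0.48434024.
P = 41.7563 / 0.48434024 ≈ 86.21.

€86.21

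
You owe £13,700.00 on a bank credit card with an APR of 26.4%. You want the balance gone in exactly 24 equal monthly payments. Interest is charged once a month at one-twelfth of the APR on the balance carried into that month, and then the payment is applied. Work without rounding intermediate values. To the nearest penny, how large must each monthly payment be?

£740.85

Monthly rate r = 26.4%/12 = 2.2% = 0.022.
Level-payment amortization: P = B₀·r / (1 − (1+r)^(−n)) = 13700.00·0.022 / (1 − 1.022^(−24)).
Denominator 1 − (1+r)^(−24) = 0.406830925.
P = 301.4 / 0.406830925 ≈ 740.85.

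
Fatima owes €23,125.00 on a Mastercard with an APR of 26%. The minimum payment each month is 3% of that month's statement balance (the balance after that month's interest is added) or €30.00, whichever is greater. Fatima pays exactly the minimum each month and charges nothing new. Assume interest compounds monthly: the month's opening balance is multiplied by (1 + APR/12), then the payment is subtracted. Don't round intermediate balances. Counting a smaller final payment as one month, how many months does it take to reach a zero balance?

408 months

Monthly rate r = 26%/12 = 2.16667% = 0.0216667.
While 3% of the post-interest balance exceeds €30.00, each month B ← (B·(1+r))·(1 − 0.03), i.e. B shrinks by the factor (1+r)·0.97 = 0.99102.
This holds for months 1–351. Entering month 352 the balance is €973.86; 3% of the post-interest balance is now below €30.00, so the flat €30.00 minimum applies from here.
From month 352 a fixed €30.00 at rate r clears €973.86 in 57 more payments. Total: 351 + 57 = 408 months.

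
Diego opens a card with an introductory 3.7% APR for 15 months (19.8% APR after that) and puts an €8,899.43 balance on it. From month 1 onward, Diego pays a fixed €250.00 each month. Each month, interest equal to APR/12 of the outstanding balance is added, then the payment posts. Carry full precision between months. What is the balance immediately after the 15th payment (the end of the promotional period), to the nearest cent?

Promo months 1–15 at r₀ = 3.7%/12 = 0.00308333; months 16+ at r₁ = 19.8%/12 = 0.0165.
After month 15: iterate B ← B·(1+r₀) − €250.00 for 15 months → €5,488.00.

€5,488.00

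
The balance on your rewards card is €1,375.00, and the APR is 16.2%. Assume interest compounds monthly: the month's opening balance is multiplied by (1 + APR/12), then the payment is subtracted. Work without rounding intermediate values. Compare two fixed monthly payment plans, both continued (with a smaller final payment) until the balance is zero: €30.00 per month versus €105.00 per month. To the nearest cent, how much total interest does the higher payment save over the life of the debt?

Monthly rate r = 16.2%/12 = 1.35% = 0.0135.
At €30.00/mo: n = ⌈−ln(1 − rB₀/P)/ln(1+r)⌉ = 72 payments (last €27.34); total interest = total paid − €1,375.00 = €782.34.
At €105.00/mo: 15 payments (last €53.45); total interest €148.45.
Interest saved = €782.34 − €148.45 = €633.89.

€633.89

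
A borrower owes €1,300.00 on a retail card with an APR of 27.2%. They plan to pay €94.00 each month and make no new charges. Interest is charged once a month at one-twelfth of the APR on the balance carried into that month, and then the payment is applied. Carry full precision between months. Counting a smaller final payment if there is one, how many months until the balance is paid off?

17 months

Monthly rate r = 27.2%/12 = 2.26667% = 0.0226667.
Recurrence: B ← B·(1+r) − €94.00.
Month 1: interest €29.47; balance after payment €1,235.47.
Month 2: interest €28.00; balance after payment €1,169.47.
Closed form: n = −ln(1 − rB₀/P)/ln(1+r) = −ln(0.68652)/ln(1.02267) ≈ 16.781, so the balance reaches zero during payment 17.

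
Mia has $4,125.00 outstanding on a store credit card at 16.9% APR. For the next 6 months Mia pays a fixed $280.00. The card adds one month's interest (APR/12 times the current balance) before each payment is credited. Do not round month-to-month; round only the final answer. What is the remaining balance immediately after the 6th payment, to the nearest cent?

$2,745.80

Monthly rate r = 16.9%/12 = 1.40833% = 0.0140833.
Each month: B ← B·(1+r) − $280.00.
Month 1: interest $58.09; balance after payment $3,903.09.
Month 2: interest $54.97; balance after payment $3,678.06.
Month 3: interest $51.80; balance after payment $3,449.86.
Month 4: interest $48.59; balance after payment $3,218.45.
Month 5: interest $45.33; balance after payment $2,983.77.
Month 6: interest $42.02; balance after payment $2,745.80.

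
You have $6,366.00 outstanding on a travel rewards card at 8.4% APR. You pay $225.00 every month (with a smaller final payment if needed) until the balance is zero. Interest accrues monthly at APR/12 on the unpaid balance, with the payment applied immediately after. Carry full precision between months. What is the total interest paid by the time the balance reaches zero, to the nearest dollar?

Monthly rate r = 8.4%/12 = 0.7% = 0.007.
Payoff takes n = ⌈−ln(1 − rB₀/P)/ln(1+r)⌉ = ⌈31.641⌉ = 32 payments; the last is $144.33.
Total paid = 31·$225.00 + $144.33 = $7,119.33.
Total interest = total paid − principal = $7,119.33 − $6,366.00 = $753.33.

$753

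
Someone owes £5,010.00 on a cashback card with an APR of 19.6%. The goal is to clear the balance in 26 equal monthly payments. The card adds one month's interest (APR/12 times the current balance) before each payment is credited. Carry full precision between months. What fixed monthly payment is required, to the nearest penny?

Monthly rate r = 19.6%/12 = 1.63333% = 0.0163333.
Level-payment amortization: P = B₀·r / (1 − (1+r)^(−n)) = 5010.00·0.0163333 / (1 − 1.01633^(−26)).
Denominator 1 − (1+r)^(−26) = 0.343764698.
P = 81.83 / 0.343764698 ≈ 238.04.

£238.04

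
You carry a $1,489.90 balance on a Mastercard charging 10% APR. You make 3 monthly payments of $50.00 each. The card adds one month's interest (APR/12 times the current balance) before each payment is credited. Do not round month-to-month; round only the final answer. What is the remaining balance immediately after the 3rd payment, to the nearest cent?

Monthly rate r = 10%/12 = 0.833333% = 0.00833333.
Each month: B ← B·(1+r) − $50.00.
Month 1: interest $12.42; balance after payment $1,452.32.
Month 2: interest $12.10; balance after payment $1,414.42.
Month 3: interest $11.79; balance after payment $1,376.21.

$1,376.21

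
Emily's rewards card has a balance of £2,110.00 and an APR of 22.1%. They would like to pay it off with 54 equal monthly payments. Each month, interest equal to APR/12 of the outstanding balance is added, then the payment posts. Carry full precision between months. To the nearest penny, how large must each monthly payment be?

Monthly rate r = 22.1%/12 = 1.84167% = 0.0184167.
Level-payment amortization: P = B₀·r / (1 − (1+r)^(−n)) = 2110.00·0.0184167 / (1 − 1.01842^(−54)).
Denominator 1 − (1+r)^(−54) = 0.626729984.
P = 38.8592 / 0.626729984 ≈ 62.00.

£62.00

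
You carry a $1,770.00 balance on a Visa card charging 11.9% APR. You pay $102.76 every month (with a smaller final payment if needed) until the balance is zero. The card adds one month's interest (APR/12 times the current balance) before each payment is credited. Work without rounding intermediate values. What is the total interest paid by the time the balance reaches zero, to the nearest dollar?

Monthly rate r = 11.9%/12 = 0.991667% = 0.00991667.
Payoff takes n = ⌈−ln(1 − rB₀/P)/ln(1+r)⌉ = ⌈18.982⌉ = 19 payments; the last is $100.88.
Total paid = 18·$102.76 + $100.88 = $1,950.56.
Total interest = total paid − principal = $1,950.56 − $1,770.00 = $180.56.

$181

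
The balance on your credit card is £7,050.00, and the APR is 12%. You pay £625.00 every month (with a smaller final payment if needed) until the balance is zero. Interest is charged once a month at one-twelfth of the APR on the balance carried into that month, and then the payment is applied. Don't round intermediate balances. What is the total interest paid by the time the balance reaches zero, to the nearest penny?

£467.73

Monthly rate r = 12%/12 = 1% = 0.01.
Payoff takes n = ⌈−ln(1 − rB₀/P)/ln(1+r)⌉ = ⌈12.028⌉ = 13 payments; the last is £17.73.
Total paid = 12·£625.00 + £17.73 = £7,517.73.
Total interest = total paid − principal = £7,517.73 − £7,050.00 = £467.73.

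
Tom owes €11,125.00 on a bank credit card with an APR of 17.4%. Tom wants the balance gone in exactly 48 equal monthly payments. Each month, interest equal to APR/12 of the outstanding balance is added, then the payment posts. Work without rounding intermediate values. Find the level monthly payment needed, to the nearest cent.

Monthly rate r = 17.4%/12 = 1.45% = 0.0145.
Level-payment amortization: P = B₀·r / (1 − (1+r)^(−n)) = 11125.00·0.0145 / (1 − 1.0145^(−48)).
Denominator 1 − (1+r)^(−48) = 0.498926386.
P = 161.312 / 0.498926386 ≈ 323.32.

€323.32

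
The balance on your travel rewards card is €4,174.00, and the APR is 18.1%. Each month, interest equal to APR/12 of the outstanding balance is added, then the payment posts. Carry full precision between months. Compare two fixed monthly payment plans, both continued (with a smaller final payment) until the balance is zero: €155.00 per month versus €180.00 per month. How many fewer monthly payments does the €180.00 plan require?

Monthly rate r = 18.1%/12 = 1.50833% = 0.0150833.
At €155.00/mo: n = ⌈−ln(1 − rB₀/P)/ln(1+r)⌉ = 35 payments (last €126.22); total interest = total paid − €4,174.00 = €1,222.22.
At €180.00/mo: 29 payments (last €135.43); total interest €1,001.43.
Payments saved = 35 − 29 = 6.

6 fewer payments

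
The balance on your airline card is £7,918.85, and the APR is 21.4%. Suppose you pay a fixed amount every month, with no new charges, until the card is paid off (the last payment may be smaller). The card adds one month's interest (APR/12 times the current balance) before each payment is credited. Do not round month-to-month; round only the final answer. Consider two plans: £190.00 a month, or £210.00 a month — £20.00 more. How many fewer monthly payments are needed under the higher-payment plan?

13 fewer payments

Monthly rate r = 21.4%/12 = 1.78333% = 0.0178333.
At £190.00/mo: n = ⌈−ln(1 − rB₀/P)/ln(1+r)⌉ = 77 payments (last £175.36); total interest = total paid − £7,918.85 = £6,696.51.
At £210.00/mo: 64 payments (last £30.97); total interest £5,342.12.
Payments saved = 77 − 64 = 13.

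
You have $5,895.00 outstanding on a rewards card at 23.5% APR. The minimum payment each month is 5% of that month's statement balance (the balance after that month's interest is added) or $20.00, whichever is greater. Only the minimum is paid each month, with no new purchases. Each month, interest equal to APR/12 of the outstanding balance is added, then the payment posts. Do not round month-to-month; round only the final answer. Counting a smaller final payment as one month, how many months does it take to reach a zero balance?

110 months

Monthly rate r = 23.5%/12 = 1.95833% = 0.0195833.
While 5% of the post-interest balance exceeds $20.00, each month B ← (B·(1+r))·(1 − 0.05), i.e. B shrinks by the factor (1+r)·0.95 = 0.9686.
This holds for months 1–85. Entering month 86 the balance is $391.67; 5% of the post-interest balance is now below $20.00, so the flat $20.00 minimum applies from here.
From month 86 a fixed $20.00 at rate r clears $391.67 in 25 more payments. Total: 85 + 25 = 110 months.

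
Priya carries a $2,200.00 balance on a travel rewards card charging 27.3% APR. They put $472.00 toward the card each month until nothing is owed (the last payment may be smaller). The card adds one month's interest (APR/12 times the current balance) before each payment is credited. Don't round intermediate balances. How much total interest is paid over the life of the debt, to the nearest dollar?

$152

Monthly rate r = 27.3%/12 = 2.275% = 0.02275.
Payoff takes n = ⌈−ln(1 − rB₀/P)/ln(1+r)⌉ = ⌈4.983⌉ = 5 payments; the last is $464.05.
Total paid = 4·$472.00 + $464.05 = $2,352.05.
Total interest = total paid − principal = $2,352.05 − $2,200.00 = $152.05.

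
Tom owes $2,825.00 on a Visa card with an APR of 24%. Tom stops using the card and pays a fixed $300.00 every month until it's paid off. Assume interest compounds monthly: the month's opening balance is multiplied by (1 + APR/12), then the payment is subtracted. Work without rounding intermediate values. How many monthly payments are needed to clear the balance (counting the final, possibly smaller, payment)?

Monthly rate r = 24%/12 = 2% = 0.02.
Recurrence: B ← B·(1+r) − $300.00.
Month 1: interest $56.50; balance after payment $2,581.50.
Month 2: interest $51.63; balance after payment $2,333.13.
Closed form: n = −ln(1 − rB₀/P)/ln(1+r) = −ln(0.81167)/ln(1.02) ≈ 10.537, so the balance reaches zero during payment 11.

11 months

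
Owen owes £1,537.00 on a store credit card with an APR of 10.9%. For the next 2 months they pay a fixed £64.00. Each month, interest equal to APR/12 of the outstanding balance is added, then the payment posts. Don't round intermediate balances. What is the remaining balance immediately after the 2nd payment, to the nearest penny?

£1,436.47

Monthly rate r = 10.9%/12 = 0.908333% = 0.00908333.
Each month: B ← B·(1+r) − £64.00.
Month 1: interest £13.96; balance after payment £1,486.96.
Month 2: interest £13.51; balance after payment £1,436.47.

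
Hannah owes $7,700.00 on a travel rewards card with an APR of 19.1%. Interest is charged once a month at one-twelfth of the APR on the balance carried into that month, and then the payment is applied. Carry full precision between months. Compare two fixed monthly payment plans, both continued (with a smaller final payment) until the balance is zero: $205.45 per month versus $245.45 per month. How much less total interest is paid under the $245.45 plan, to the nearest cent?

$1,056.42

Monthly rate r = 19.1%/12 = 1.59167% = 0.0159167.
At $205.45/mo: n = ⌈−ln(1 − rB₀/P)/ln(1+r)⌉ = 58 payments (last $98.80); total interest = total paid − $7,700.00 = $4,109.45.
At $245.45/mo: 44 payments (last $198.68); total interest $3,053.03.
Interest saved = $4,109.45 − $3,053.03 = $1,056.42.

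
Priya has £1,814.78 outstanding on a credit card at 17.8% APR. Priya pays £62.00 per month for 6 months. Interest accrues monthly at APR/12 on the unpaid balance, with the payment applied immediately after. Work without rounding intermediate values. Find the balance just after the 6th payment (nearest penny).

£1,596.33

Monthly rate r = 17.8%/12 = 1.48333% = 0.0148333.
Each month: B ← B·(1+r) − £62.00.
Month 1: interest £26.92; balance after payment £1,779.70.
Month 2: interest £26.40; balance after payment £1,744.10.
Month 3: interest £25.87; balance after payment £1,707.97.
Month 4: interest £25.33; balance after payment £1,671.30.
Month 5: interest £24.79; balance after payment £1,634.09.
Month 6: interest £24.24; balance after payment £1,596.33.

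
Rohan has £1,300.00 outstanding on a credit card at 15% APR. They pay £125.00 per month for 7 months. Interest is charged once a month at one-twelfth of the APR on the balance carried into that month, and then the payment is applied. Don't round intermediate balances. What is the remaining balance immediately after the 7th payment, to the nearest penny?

Monthly rate r = 15%/12 = 1.25% = 0.0125.
Each month: B ← B·(1+r) − £125.00.
Month 1: interest £16.25; balance after payment £1,191.25.
Month 2: interest £14.89; balance after payment £1,081.14.
Month 3: interest £13.51; balance after payment £969.65.
Month 4: interest £12.12; balance after payment £856.78.
Month 5: interest £10.71; balance after payment £742.49.
Month 6: interest £9.28; balance after payment £626.77.
Month 7: interest £7.83; balance after payment £509.60.

£509.60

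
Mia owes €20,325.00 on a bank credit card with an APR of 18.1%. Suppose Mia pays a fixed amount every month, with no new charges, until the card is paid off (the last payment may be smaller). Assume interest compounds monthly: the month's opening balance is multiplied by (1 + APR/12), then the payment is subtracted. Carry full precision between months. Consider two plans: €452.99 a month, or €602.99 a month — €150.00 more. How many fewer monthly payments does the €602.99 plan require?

28 fewer payments

Monthly rate r = 18.1%/12 = 1.50833% = 0.0150833.
At €452.99/mo: n = ⌈−ln(1 − rB₀/P)/ln(1+r)⌉ = 76 payments (last €199.91); total interest = total paid − €20,325.00 = €13,849.16.
At €602.99/mo: 48 payments (last €262.74); total interest €8,278.27.
Payments saved = 76 − 48 = 28.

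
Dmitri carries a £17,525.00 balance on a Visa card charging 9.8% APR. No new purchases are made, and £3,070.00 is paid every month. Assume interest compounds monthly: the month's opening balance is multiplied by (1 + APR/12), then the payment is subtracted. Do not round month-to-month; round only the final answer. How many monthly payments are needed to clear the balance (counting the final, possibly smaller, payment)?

6 months

Monthly rate r = 9.8%/12 = 0.816667% = 0.00816667.
Recurrence: B ← B·(1+r) − £3,070.00.
Month 1: interest £143.12; balance after payment £14,598.12.
Month 2: interest £119.22; balance after payment £11,647.34.
Month 3: interest £95.12; balance after payment £8,672.46.
Month 4: interest £70.83; balance after payment £5,673.28.
Month 5: interest £46.33; balance after payment £2,649.62.
Month 6: interest £21.64; balance after payment £0.00.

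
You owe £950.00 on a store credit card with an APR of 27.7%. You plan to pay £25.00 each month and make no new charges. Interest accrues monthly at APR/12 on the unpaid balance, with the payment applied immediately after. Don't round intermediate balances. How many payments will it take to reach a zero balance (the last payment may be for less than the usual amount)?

Monthly rate r = 27.7%/12 = 2.30833% = 0.0230833.
Recurrence: B ← B·(1+r) − £25.00.
Month 1: interest £21.93; balance after payment £946.93.
Month 2: interest £21.86; balance after payment £943.79.
Closed form: n = −ln(1 − rB₀/P)/ln(1+r) = −ln(0.12283)/ln(1.02308) ≈ 91.886, so the balance reaches zero during payment 92.

92 payments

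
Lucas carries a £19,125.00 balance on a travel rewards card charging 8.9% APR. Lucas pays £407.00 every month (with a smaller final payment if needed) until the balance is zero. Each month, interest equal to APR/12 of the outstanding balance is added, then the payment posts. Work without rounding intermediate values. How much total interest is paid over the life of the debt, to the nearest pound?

Monthly rate r = 8.9%/12 = 0.741667% = 0.00741667.
Payoff takes n = ⌈−ln(1 − rB₀/P)/ln(1+r)⌉ = ⌈57.988⌉ = 58 payments; the last is £402.31.
Total paid = 57·£407.00 + £402.31 = £23,601.31.
Total interest = total paid − principal = £23,601.31 − £19,125.00 = £4,476.31.

£4,476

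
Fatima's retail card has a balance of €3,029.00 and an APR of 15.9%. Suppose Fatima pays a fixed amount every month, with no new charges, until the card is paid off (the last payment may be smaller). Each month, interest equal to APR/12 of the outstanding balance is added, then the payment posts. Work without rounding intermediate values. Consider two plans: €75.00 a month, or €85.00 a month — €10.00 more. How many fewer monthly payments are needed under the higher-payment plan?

Monthly rate r = 15.9%/12 = 1.325% = 0.01325.
At €75.00/mo: n = ⌈−ln(1 − rB₀/P)/ln(1+r)⌉ = 59 payments (last €14.49); total interest = total paid − €3,029.00 = €1,335.49.
At €85.00/mo: 49 payments (last €46.33); total interest €1,097.33.
Payments saved = 59 − 49 = 10.

10 fewer payments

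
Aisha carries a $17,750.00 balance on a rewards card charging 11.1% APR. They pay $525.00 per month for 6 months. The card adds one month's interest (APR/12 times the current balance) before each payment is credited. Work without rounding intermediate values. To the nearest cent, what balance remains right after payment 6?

Monthly rate r = 11.1%/12 = 0.925% = 0.00925.
Each month: B ← B·(1+r) − $525.00.
Month 1: interest $164.19; balance after payment $17,389.19.
Month 2: interest $160.85; balance after payment $17,025.04.
Month 3: interest $157.48; balance after payment $16,657.52.
Month 4: interest $154.08; balance after payment $16,286.60.
Month 5: interest $150.65; balance after payment $15,912.25.
Month 6: interest $147.19; balance after payment $15,534.44.

$15,534.44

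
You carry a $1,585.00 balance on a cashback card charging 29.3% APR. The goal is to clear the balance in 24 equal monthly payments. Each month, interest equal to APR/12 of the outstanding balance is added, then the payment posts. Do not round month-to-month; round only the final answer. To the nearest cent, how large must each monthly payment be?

$88.05

Monthly rate r = 29.3%/12 = 2.44167% = 0.0244167.
Level-payment amortization: P = B₀·r / (1 − (1+r)^(−n)) = 1585.00·0.0244167 / (1 − 1.02442^(−24)).
Denominator 1 − (1+r)^(−24) = 0.439519192.
P = 38.7004 / 0.439519192 ≈ 88.05.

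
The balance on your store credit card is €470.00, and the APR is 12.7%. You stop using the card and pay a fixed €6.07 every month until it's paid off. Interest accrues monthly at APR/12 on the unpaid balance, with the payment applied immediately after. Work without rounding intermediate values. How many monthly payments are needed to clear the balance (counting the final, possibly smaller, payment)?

Monthly rate r = 12.7%/12 = 1.05833% = 0.0105833.
Recurrence: B ← B·(1+r) − €6.07.
Month 1: interest €4.97; balance after payment €468.90.
Month 2: interest €4.96; balance after payment €467.80.
Closed form: n = −ln(1 − rB₀/P)/ln(1+r) = −ln(0.18053)/ln(1.01058) ≈ 162.603, so the balance reaches zero during payment 163.

163 payments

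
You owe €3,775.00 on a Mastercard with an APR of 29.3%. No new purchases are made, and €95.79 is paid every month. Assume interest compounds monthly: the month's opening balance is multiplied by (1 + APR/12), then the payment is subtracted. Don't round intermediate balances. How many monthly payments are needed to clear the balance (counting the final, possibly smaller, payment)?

Monthly rate r = 29.3%/12 = 2.44167% = 0.0244167.
Recurrence: B ← B·(1+r) − €95.79.
Month 1: interest €92.17; balance after payment €3,771.38.
Month 2: interest €92.08; balance after payment €3,767.68.
Closed form: n = −ln(1 − rB₀/P)/ln(1+r) = −ln(0.037761)/ln(1.02442) ≈ 135.822, so the balance reaches zero during payment 136.

136 payments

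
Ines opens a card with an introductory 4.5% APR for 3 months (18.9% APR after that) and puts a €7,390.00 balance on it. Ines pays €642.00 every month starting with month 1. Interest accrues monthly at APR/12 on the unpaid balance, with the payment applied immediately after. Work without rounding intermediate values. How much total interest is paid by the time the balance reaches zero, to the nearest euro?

Promo months 1–3 at r₀ = 4.5%/12 = 0.00375; months 4+ at r₁ = 18.9%/12 = 0.01575.
After month 3: iterate B ← B·(1+r₀) − €642.00 for 3 months → €5,540.22.
Then at r₁ with €642.00/mo: n₂ = −ln(1 − r₁·B/P)/ln(1+r₁) ≈ 9.35 → 10 more payments.
Total paid = 12·€642.00 + €224.65 = €7,928.65; interest = €7,928.65 − €7,390.00 = €538.65.

€539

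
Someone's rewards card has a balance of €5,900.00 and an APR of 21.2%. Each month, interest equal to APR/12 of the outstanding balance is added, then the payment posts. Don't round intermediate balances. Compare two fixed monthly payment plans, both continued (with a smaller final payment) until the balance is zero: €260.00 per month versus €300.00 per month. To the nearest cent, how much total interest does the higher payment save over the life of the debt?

Monthly rate r = 21.2%/12 = 1.76667% = 0.0176667.
At €260.00/mo: n = ⌈−ln(1 − rB₀/P)/ln(1+r)⌉ = 30 payments (last €66.68); total interest = total paid − €5,900.00 = €1,706.68.
At €300.00/mo: 25 payments (last €113.01); total interest €1,413.01.
Interest saved = €1,706.68 − €1,413.01 = €293.67.

€293.67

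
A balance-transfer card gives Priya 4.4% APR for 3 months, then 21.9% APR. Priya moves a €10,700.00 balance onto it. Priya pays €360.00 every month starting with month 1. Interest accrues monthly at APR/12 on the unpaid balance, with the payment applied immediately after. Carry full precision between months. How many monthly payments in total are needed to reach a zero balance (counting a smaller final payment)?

41 months

Promo months 1–3 at r₀ = 4.4%/12 = 0.00366667; months 4+ at r₁ = 21.9%/12 = 0.01825.
After month 3: iterate B ← B·(1+r₀) − €360.00 for 3 months → €9,734.17.
Then at r₁ with €360.00/mo: n₂ = −ln(1 − r₁·B/P)/ln(1+r₁) ≈ 37.61 → 38 more payments.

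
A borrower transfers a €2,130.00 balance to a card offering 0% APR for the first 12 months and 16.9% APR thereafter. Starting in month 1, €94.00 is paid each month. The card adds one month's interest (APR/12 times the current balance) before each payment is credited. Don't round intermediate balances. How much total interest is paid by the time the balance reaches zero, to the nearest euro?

Promo months 1–12 at r₀ = 0%/12 = 0; months 13+ at r₁ = 16.9%/12 = 0.0140833.
After month 12 (no interest yet): B = €2,130.00 − 12·€94.00 = €1,002.00.
Then at r₁ with €94.00/mo: n₂ = −ln(1 − r₁·B/P)/ln(1+r₁) ≈ 11.63 → 12 more payments.
Total paid = 23·€94.00 + €59.48 = €2,221.48; interest = €2,221.48 − €2,130.00 = €91.48.

€91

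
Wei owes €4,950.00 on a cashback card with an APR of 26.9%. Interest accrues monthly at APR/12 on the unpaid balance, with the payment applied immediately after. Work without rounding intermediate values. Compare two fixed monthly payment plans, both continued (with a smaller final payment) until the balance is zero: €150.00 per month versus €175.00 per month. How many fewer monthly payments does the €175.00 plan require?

15 fewer payments

Monthly rate r = 26.9%/12 = 2.24167% = 0.0224167.
At €150.00/mo: n = ⌈−ln(1 − rB₀/P)/ln(1+r)⌉ = 61 payments (last €108.36); total interest = total paid − €4,950.00 = €4,158.36.
At €175.00/mo: 46 payments (last €61.28); total interest €2,986.28.
Payments saved = 61 − 46 = 15.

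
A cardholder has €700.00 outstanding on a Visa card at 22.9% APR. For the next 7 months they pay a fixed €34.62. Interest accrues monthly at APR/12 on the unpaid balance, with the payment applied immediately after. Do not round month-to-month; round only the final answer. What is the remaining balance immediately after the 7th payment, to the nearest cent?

Monthly rate r = 22.9%/12 = 1.90833% = 0.0190833.
Each month: B ← B·(1+r) − €34.62.
Month 1: interest €13.36; balance after payment €678.74.
Month 2: interest €12.95; balance after payment €657.07.
Month 3: interest €12.54; balance after payment €634.99.
Month 4: interest €12.12; balance after payment €612.49.
Month 5: interest €11.69; balance after payment €589.56.
Month 6: interest €11.25; balance after payment €566.19.
Month 7: interest €10.80; balance after payment €542.37.

€542.37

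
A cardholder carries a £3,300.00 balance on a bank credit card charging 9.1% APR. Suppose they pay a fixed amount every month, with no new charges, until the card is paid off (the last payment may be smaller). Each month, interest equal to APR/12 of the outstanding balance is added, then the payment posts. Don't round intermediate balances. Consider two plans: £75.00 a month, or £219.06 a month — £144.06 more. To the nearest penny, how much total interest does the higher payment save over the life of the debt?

£512.78

Monthly rate r = 9.1%/12 = 0.758333% = 0.00758333.
At £75.00/mo: n = ⌈−ln(1 − rB₀/P)/ln(1+r)⌉ = 54 payments (last £55.30); total interest = total paid − £3,300.00 = £730.30.
At £219.06/mo: 17 payments (last £12.56); total interest £217.52.
Interest saved = £730.30 − £217.52 = £512.78.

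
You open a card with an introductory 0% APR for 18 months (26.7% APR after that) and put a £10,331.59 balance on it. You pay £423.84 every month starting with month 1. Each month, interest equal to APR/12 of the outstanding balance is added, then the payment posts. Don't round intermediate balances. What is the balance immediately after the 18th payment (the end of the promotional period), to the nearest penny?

£2,702.47

Promo months 1–18 at r₀ = 0%/12 = 0; months 19+ at r₁ = 26.7%/12 = 0.02225.
After month 18 (no interest yet): B = £10,331.59 − 18·£423.84 = £2,702.47.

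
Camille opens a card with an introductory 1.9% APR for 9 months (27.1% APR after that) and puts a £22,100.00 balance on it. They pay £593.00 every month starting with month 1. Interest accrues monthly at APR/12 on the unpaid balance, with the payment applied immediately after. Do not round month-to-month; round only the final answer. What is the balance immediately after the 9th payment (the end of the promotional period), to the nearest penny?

Promo months 1–9 at r₀ = 1.9%/12 = 0.00158333; months 10+ at r₁ = 27.1%/12 = 0.0225833.
After month 9: iterate B ← B·(1+r₀) − £593.00 for 9 months → £17,046.00.

£17,046.00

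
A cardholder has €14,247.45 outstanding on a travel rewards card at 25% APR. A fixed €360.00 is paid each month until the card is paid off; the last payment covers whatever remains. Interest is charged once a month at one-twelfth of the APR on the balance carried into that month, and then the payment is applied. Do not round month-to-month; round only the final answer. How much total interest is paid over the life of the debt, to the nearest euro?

Monthly rate r = 25%/12 = 2.08333% = 0.0208333.
Payoff takes n = ⌈−ln(1 − rB₀/P)/ln(1+r)⌉ = ⌈84.394⌉ = 85 payments; the last is €142.76.
Total paid = 84·€360.00 + €142.76 = €30,382.76.
Total interest = total paid − principal = €30,382.76 − €14,247.45 = €16,135.31.

€16,135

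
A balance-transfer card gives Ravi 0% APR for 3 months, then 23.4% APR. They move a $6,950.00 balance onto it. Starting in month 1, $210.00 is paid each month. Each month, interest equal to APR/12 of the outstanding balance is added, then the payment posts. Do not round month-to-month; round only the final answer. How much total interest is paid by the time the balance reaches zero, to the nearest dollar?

$3,292

Promo months 1–3 at r₀ = 0%/12 = 0; months 4+ at r₁ = 23.4%/12 = 0.0195.
After month 3 (no interest yet): B = $6,950.00 − 3·$210.00 = $6,320.00.
Then at r₁ with $210.00/mo: n₂ = −ln(1 − r₁·B/P)/ln(1+r₁) ≈ 45.77 → 46 more payments.
Total paid = 48·$210.00 + $162.46 = $10,242.46; interest = $10,242.46 − $6,950.00 = $3,292.46.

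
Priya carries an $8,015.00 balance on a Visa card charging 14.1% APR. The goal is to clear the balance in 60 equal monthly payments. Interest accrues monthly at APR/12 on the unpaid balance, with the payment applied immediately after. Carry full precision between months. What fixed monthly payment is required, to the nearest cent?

$186.91

Monthly rate r = 14.1%/12 = 1.175% = 0.01175.
Level-payment amortization: P = B₀·r / (1 − (1+r)^(−n)) = 8015.00·0.01175 / (1 − 1.01175^(−60)).
Denominator 1 − (1+r)^(−60) = 0.503856603.
P = 94.1762 / 0.503856603 ≈ 186.91.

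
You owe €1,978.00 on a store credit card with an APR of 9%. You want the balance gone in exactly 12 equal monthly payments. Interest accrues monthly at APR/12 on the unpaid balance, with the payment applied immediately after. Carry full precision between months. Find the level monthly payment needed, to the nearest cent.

Monthly rate r = 9%/12 = 0.75% = 0.0075.
Level-payment amortization: P = B₀·r / (1 − (1+r)^(−n)) = 1978.00·0.0075 / (1 − 1.0075^(−12)).
Denominator 1 − (1+r)^(−12) = 0.085761845.
P = 14.835 / 0.085761845 ≈ 172.98.

€172.98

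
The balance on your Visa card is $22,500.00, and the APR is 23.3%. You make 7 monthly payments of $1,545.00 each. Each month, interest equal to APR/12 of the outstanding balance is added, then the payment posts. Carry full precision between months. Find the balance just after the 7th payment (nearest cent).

$14,276.38

Monthly rate r = 23.3%/12 = 1.94167% = 0.0194167.
Each month: B ← B·(1+r) − $1,545.00.
Month 1: interest $436.88; balance after payment $21,391.88.
Month 2: interest $415.36; balance after payment $20,262.23.
Month 3: interest $393.43; balance after payment $19,110.66.
Month 4: interest $371.07; balance after payment $17,936.72.
Month 5: interest $348.27; balance after payment $16,740.00.
Month 6: interest $325.03; balance after payment $15,520.03.
Month 7: interest $301.35; balance after payment $14,276.38.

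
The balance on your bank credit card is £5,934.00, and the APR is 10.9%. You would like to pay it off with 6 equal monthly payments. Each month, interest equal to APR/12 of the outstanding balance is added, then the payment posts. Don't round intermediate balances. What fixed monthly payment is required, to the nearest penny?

Monthly rate r = 10.9%/12 = 0.908333% = 0.00908333.
Level-payment amortization: P = B₀·r / (1 − (1+r)^(−n)) = 5934.00·0.00908333 / (1 − 1.00908^(−6)).
Denominator 1 − (1+r)^(−6) = 0.0528084803.
P = 53.9005 / 0.0528084803 ≈ 1020.68.

£1,020.68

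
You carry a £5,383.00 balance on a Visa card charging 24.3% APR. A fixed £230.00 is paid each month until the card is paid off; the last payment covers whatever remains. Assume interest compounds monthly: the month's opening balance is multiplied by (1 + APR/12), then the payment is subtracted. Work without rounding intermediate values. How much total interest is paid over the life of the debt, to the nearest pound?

Monthly rate r = 24.3%/12 = 2.025% = 0.02025.
Payoff takes n = ⌈−ln(1 − rB₀/P)/ln(1+r)⌉ = ⌈32.040⌉ = 33 payments; the last is £9.38.
Total paid = 32·£230.00 + £9.38 = £7,369.38.
Total interest = total paid − principal = £7,369.38 − £5,383.00 = £1,986.38.

£1,986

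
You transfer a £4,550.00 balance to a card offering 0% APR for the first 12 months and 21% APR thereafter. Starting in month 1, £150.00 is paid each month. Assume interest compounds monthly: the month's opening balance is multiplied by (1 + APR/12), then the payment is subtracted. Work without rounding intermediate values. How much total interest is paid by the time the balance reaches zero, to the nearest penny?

£595.40

Promo months 1–12 at r₀ = 0%/12 = 0; months 13+ at r₁ = 21%/12 = 0.0175.
After month 12 (no interest yet): B = £4,550.00 − 12·£150.00 = £2,750.00.
Then at r₁ with £150.00/mo: n₂ = −ln(1 − r₁·B/P)/ln(1+r₁) ≈ 22.30 → 23 more payments.
Total paid = 34·£150.00 + £45.40 = £5,145.40; interest = £5,145.40 − £4,550.00 = £595.40.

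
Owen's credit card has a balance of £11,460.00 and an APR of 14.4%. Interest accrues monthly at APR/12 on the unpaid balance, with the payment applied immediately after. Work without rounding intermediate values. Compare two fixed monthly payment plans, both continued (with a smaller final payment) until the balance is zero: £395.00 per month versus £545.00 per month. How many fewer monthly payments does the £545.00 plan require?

11 fewer payments

Monthly rate r = 14.4%/12 = 1.2% = 0.012.
At £395.00/mo: n = ⌈−ln(1 − rB₀/P)/ln(1+r)⌉ = 36 payments (last £346.09); total interest = total paid − £11,460.00 = £2,711.09.
At £545.00/mo: 25 payments (last £206.74); total interest £1,826.74.
Payments saved = 36 − 25 = 11.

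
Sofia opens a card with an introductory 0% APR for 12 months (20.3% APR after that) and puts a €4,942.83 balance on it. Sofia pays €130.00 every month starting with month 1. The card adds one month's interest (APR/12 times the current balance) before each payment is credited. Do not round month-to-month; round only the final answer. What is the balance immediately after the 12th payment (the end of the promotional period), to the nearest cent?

€3,382.83

Promo months 1–12 at r₀ = 0%/12 = 0; months 13+ at r₁ = 20.3%/12 = 0.0169167.
After month 12 (no interest yet): B = €4,942.83 − 12·€130.00 = €3,382.83.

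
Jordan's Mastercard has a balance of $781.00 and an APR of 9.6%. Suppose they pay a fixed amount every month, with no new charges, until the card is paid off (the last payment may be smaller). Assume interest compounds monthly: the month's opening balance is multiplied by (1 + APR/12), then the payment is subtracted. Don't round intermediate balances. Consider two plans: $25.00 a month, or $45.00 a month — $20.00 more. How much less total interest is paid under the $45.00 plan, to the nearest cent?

Monthly rate r = 9.6%/12 = 0.8% = 0.008.
At $25.00/mo: n = ⌈−ln(1 − rB₀/P)/ln(1+r)⌉ = 37 payments (last $2.27); total interest = total paid − $781.00 = $121.27.
At $45.00/mo: 19 payments (last $34.22); total interest $63.22.
Interest saved = $121.27 − $63.22 = $58.05.

$58.05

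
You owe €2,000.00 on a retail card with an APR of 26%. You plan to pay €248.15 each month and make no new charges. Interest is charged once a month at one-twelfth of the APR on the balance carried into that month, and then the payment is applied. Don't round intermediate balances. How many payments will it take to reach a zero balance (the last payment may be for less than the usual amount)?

9 months

Monthly rate r = 26%/12 = 2.16667% = 0.0216667.
Recurrence: B ← B·(1+r) − €248.15.
Month 1: interest €43.33; balance after payment €1,795.18.
Month 2: interest €38.90; balance after payment €1,585.93.
Closed form: n = −ln(1 − rB₀/P)/ln(1+r) = −ln(0.82537)/ln(1.02167) ≈ 8.953, so the balance reaches zero during payment 9.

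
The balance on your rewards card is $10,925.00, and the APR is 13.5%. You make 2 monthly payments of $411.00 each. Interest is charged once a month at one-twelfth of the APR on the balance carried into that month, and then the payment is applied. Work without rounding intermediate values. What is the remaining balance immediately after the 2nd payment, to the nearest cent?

Monthly rate r = 13.5%/12 = 1.125% = 0.01125.
Each month: B ← B·(1+r) − $411.00.
Month 1: interest $122.91; balance after payment $10,636.91.
Month 2: interest $119.67; balance after payment $10,345.57.

$10,345.57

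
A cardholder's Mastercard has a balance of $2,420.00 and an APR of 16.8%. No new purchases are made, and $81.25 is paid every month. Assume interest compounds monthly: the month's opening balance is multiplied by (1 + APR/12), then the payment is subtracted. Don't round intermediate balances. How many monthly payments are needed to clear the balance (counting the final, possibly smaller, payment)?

39 payments

Monthly rate r = 16.8%/12 = 1.4% = 0.014.
Recurrence: B ← B·(1+r) − $81.25.
Month 1: interest $33.88; balance after payment $2,372.63.
Month 2: interest $33.22; balance after payment $2,324.60.
Closed form: n = −ln(1 − rB₀/P)/ln(1+r) = −ln(0.58302)/ln(1.014) ≈ 38.808, so the balance reaches zero during payment 39.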